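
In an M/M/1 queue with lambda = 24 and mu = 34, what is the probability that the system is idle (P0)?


P0 = 1 - rho = 1 - 24/34 = 0.2941

0.2941


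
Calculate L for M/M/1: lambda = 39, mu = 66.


rho = 39/66; L = rho/(1-rho) = 1.44

1.44


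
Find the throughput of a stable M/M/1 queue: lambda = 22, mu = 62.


For a stable queue (lambda < mu), throughput = lambda = 22 per hour

22 per hour


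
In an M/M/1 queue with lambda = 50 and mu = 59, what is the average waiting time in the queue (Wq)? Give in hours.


rho = 50/59; Wq = rho/(mu - lambda) = 0.0942 hours

0.0942 hours


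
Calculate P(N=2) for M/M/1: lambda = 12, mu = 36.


rho = 12/36; P(n) = (1-rho)*rho^n = (1-12/36)*(12/36)^2 = 0.0741

0.0741


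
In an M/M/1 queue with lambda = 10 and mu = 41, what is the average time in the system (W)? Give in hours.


W = 1/(mu - lambda) = 1/(41 - 10) = 0.0323 hours

0.0323 hours


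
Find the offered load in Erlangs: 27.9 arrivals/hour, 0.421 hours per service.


Offered load a = lambda * E[S] = 27.9 * 0.421 = 11.75 Erlangs

11.75 Erlangs


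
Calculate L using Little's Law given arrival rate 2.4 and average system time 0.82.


L = lambda * W = 2.4 * 0.82 = 1.97

1.97


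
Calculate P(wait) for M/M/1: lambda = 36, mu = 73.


P(wait) = rho = lambda/mu = 36/73 = 0.4932

0.4932


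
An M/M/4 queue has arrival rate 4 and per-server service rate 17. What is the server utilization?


rho = lambda/(c*mu) = 4/(4*17) = 0.0588

0.0588


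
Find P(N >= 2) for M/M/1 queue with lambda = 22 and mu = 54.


P(N >= 2) = rho^2 = (22/54)^2 = 0.166

0.166


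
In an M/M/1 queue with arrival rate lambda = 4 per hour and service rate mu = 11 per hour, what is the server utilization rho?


rho = lambda/mu = 4/11 = 0.3636

0.3636


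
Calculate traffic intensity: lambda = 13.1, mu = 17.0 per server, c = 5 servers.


rho = lambda / (c * mu) = 13.1 / (5 * 17.0) = 0.1541

0.1541


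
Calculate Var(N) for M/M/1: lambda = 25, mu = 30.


rho = 25/30; Var(N) = rho/(1-rho)^2 = 30.0

30.0


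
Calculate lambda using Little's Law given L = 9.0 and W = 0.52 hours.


lambda = L / W = 9.0 / 0.52 = 17.31 per hour

17.31 per hour


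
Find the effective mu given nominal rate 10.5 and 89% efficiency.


Effective rate = mu * efficiency = 10.5 * 0.89 = 9.35 per hour

9.35 per hour


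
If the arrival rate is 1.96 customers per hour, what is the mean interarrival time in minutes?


Mean interarrival time = 60/lambda = 60/1.96 = 30.61 minutes

30.61 minutes


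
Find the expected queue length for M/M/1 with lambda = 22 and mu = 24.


rho = 22/24; Lq = rho^2/(1-rho) = 10.08

10.08


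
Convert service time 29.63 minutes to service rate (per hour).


mu = 60 / avg_service_time = 60 / 29.63 = 2.02 per hour

2.02 per hour


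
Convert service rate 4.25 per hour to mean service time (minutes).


Mean service time = 60/mu = 60/4.25 = 14.12 minutes

14.12 minutes


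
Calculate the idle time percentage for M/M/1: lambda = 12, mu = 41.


Idle fraction = (1 - rho) * 100 = (1 - 12/41) * 100 = 70.7%

70.7%


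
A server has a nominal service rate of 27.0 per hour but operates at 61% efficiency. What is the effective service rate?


Effective rate = mu * efficiency = 27.0 * 0.61 = 16.47 per hour

16.47 per hour


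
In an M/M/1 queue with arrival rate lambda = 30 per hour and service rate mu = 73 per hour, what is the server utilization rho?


rho = lambda/mu = 30/73 = 0.411

0.411


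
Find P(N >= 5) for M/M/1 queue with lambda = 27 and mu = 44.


P(N >= 5) = rho^5 = (27/44)^5 = 0.087

0.087


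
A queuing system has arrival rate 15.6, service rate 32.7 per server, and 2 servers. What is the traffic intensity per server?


rho = lambda / (c * mu) = 15.6 / (2 * 32.7) = 0.2385

0.2385


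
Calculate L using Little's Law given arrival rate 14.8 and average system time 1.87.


L = lambda * W = 14.8 * 1.87 = 27.68

27.68


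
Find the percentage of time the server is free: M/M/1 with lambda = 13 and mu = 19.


Idle fraction = (1 - rho) * 100 = (1 - 13/19) * 100 = 31.6%

31.6%


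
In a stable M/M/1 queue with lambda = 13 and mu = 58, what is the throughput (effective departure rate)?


For a stable queue (lambda < mu), throughput = lambda = 13 per hour

13 per hour


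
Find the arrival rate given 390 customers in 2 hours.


lambda = total arrivals / time = 390 / 2 = 195.0 per hour

195.0 per hour


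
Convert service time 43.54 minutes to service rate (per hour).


mu = 60 / avg_service_time = 60 / 43.54 = 1.38 per hour

1.38 per hour


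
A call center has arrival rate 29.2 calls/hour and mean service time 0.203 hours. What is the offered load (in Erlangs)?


Offered load a = lambda * E[S] = 29.2 * 0.203 = 5.93 Erlangs

5.93 Erlangs


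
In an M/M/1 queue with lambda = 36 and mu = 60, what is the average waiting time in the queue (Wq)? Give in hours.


rho = 36/60; Wq = rho/(mu - lambda) = 0.025 hours

0.025 hours


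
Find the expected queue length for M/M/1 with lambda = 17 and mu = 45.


rho = 17/45; Lq = rho^2/(1-rho) = 0.23

0.23


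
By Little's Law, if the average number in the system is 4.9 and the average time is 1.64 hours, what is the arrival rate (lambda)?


lambda = L / W = 4.9 / 1.64 = 2.99 per hour

2.99 per hour


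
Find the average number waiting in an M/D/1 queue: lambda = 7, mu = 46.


M/D/1: Lq = rho^2 / (2*(1-rho)) where rho = 7/46; Lq = 0.01

0.01


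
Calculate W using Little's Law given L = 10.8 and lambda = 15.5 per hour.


W = L / lambda = 10.8 / 15.5 = 0.6968 hours

0.6968 hours


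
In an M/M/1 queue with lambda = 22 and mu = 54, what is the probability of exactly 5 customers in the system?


rho = 22/54; P(n) = (1-rho)*rho^n = (1-22/54)*(22/54)^5 = 0.0067

0.0067


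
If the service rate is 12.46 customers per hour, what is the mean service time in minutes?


Mean service time = 60/mu = 60/12.46 = 4.82 minutes

4.82 minutes


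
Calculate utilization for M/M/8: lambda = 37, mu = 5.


rho = lambda/(c*mu) = 37/(8*5) = 0.925

0.925


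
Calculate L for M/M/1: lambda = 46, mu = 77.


rho = 46/77; L = rho/(1-rho) = 1.48

1.48


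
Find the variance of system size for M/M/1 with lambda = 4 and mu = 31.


rho = 4/31; Var(N) = rho/(1-rho)^2 = 0.17

0.17


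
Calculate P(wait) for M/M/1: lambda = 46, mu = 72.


P(wait) = rho = lambda/mu = 46/72 = 0.6389

0.6389


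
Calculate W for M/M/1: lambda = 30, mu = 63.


W = 1/(mu - lambda) = 1/(63 - 30) = 0.0303 hours

0.0303 hours


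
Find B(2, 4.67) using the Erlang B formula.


B(N,A) = (A^N/N!) / sum(A^k/k!, k=0..N) with N=2, A=4.67 = 0.6579

0.6579


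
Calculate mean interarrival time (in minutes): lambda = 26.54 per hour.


Mean interarrival time = 60/lambda = 60/26.54 = 2.26 minutes

2.26 minutes


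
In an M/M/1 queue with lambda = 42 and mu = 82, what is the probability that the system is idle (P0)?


P0 = 1 - rho = 1 - 42/82 = 0.4878

0.4878


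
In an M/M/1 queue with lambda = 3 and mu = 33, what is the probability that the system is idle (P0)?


P0 = 1 - rho = 1 - 3/33 = 0.9091

0.9091


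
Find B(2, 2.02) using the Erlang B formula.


B(N,A) = (A^N/N!) / sum(A^k/k!, k=0..N) with N=2, A=2.02 = 0.4032

0.4032


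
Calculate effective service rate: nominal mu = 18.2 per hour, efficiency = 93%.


Effective rate = mu * efficiency = 18.2 * 0.93 = 16.93 per hour

16.93 per hour


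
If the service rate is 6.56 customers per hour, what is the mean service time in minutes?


Mean service time = 60/mu = 60/6.56 = 9.15 minutes

9.15 minutes


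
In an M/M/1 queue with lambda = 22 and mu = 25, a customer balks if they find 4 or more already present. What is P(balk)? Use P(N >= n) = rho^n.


P(N >= 4) = rho^4 = (22/25)^4 = 0.5997

0.5997


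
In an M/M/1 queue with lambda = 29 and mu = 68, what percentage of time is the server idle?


Idle fraction = (1 - rho) * 100 = (1 - 29/68) * 100 = 57.4%

57.4%


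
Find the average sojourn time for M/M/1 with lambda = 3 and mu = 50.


W = 1/(mu - lambda) = 1/(50 - 3) = 0.0213 hours

0.0213 hours


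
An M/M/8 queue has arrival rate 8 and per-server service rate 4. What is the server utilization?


rho = lambda/(c*mu) = 8/(8*4) = 0.25

0.25


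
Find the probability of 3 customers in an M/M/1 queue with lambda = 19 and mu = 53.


rho = 19/53; P(n) = (1-rho)*rho^n = (1-19/53)*(19/53)^3 = 0.0296

0.0296


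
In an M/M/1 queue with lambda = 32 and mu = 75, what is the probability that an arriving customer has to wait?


P(wait) = rho = lambda/mu = 32/75 = 0.4267

0.4267


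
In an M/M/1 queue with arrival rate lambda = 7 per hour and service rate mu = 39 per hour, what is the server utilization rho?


rho = lambda/mu = 7/39 = 0.1795

0.1795


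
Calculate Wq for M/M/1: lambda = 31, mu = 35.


rho = 31/35; Wq = rho/(mu - lambda) = 0.2214 hours

0.2214 hours


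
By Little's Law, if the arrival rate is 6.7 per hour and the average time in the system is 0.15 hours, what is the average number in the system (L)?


L = lambda * W = 6.7 * 0.15 = 1.01

1.01


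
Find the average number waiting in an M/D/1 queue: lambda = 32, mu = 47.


M/D/1: Lq = rho^2 / (2*(1-rho)) where rho = 32/47; Lq = 0.73

0.73


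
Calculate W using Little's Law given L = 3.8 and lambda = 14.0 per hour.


W = L / lambda = 3.8 / 14.0 = 0.2714 hours

0.2714 hours


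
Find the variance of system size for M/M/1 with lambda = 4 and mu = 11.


rho = 4/11; Var(N) = rho/(1-rho)^2 = 0.9

0.9


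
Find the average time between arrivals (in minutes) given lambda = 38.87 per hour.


Mean interarrival time = 60/lambda = 60/38.87 = 1.54 minutes

1.54 minutes


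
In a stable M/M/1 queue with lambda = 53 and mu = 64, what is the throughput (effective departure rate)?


For a stable queue (lambda < mu), throughput = lambda = 53 per hour

53 per hour


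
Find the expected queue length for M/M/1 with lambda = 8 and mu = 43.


rho = 8/43; Lq = rho^2/(1-rho) = 0.04

0.04


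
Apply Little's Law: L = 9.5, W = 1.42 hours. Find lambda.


lambda = L / W = 9.5 / 1.42 = 6.69 per hour

6.69 per hour


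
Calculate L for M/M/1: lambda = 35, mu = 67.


rho = 35/67; L = rho/(1-rho) = 1.09

1.09


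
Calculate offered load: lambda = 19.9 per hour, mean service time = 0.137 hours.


Offered load a = lambda * E[S] = 19.9 * 0.137 = 2.73 Erlangs

2.73 Erlangs


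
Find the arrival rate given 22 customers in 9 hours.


lambda = total arrivals / time = 22 / 9 = 2.44 per hour

2.44 per hour


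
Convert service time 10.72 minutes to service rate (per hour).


mu = 60 / avg_service_time = 60 / 10.72 = 5.6 per hour

5.6 per hour


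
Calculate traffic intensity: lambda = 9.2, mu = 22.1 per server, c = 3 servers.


rho = lambda / (c * mu) = 9.2 / (3 * 22.1) = 0.1388

0.1388


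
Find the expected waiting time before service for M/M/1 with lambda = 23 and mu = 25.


rho = 23/25; Wq = rho/(mu - lambda) = 0.46 hours

0.46 hours


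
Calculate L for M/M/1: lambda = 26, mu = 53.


rho = 26/53; L = rho/(1-rho) = 0.96

0.96


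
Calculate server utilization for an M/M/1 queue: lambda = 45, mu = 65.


rho = lambda/mu = 45/65 = 0.6923

0.6923


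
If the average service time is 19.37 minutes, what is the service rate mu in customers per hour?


mu = 60 / avg_service_time = 60 / 19.37 = 3.1 per hour

3.1 per hour


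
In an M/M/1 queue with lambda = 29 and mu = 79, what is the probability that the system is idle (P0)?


P0 = 1 - rho = 1 - 29/79 = 0.6329

0.6329


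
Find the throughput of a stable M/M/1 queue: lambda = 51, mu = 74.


For a stable queue (lambda < mu), throughput = lambda = 51 per hour

51 per hour


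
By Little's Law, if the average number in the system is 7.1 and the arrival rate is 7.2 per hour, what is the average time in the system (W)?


W = L / lambda = 7.1 / 7.2 = 0.9861 hours

0.9861 hours


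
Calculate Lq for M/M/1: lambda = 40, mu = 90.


rho = 40/90; Lq = rho^2/(1-rho) = 0.36

0.36


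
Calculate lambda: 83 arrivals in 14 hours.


lambda = total arrivals / time = 83 / 14 = 5.93 per hour

5.93 per hour


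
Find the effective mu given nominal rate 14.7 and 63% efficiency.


Effective rate = mu * efficiency = 14.7 * 0.63 = 9.26 per hour

9.26 per hour


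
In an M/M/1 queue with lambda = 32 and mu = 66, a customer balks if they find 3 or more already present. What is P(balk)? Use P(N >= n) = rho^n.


P(N >= 3) = rho^3 = (32/66)^3 = 0.114

0.114


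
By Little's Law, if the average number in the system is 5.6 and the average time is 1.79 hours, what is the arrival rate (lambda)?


lambda = L / W = 5.6 / 1.79 = 3.13 per hour

3.13 per hour


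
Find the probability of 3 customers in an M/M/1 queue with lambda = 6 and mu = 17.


rho = 6/17; P(n) = (1-rho)*rho^n = (1-6/17)*(6/17)^3 = 0.0284

0.0284


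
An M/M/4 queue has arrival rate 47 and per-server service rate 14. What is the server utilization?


rho = lambda/(c*mu) = 47/(4*14) = 0.8393

0.8393


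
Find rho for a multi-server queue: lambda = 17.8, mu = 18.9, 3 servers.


rho = lambda / (c * mu) = 17.8 / (3 * 18.9) = 0.3139

0.3139


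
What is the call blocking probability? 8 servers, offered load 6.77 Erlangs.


B(N,A) = (A^N/N!) / sum(A^k/k!, k=0..N) with N=8, A=6.77 = 0.1656

0.1656


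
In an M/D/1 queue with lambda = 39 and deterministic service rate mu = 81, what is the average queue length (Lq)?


M/D/1: Lq = rho^2 / (2*(1-rho)) where rho = 39/81; Lq = 0.22

0.22


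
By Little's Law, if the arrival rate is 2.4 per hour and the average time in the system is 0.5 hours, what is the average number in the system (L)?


L = lambda * W = 2.4 * 0.5 = 1.2

1.2


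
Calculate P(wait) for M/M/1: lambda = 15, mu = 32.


P(wait) = rho = lambda/mu = 15/32 = 0.4688

0.4688


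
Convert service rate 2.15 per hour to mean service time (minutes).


Mean service time = 60/mu = 60/2.15 = 27.91 minutes

27.91 minutes


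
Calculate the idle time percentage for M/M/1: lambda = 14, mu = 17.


Idle fraction = (1 - rho) * 100 = (1 - 14/17) * 100 = 17.6%

17.6%


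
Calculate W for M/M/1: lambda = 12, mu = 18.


W = 1/(mu - lambda) = 1/(18 - 12) = 0.1667 hours

0.1667 hours


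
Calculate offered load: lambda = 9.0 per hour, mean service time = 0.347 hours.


Offered load a = lambda * E[S] = 9.0 * 0.347 = 3.12 Erlangs

3.12 Erlangs


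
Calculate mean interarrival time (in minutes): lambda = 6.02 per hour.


Mean interarrival time = 60/lambda = 60/6.02 = 9.97 minutes

9.97 minutes


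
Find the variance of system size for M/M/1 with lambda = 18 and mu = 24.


rho = 18/24; Var(N) = rho/(1-rho)^2 = 12.0

12.0


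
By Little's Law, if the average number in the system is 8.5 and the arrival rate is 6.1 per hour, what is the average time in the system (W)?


W = L / lambda = 8.5 / 6.1 = 1.3934 hours

1.3934 hours


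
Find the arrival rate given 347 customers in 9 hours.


lambda = total arrivals / time = 347 / 9 = 38.56 per hour

38.56 per hour


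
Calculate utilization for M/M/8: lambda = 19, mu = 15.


rho = lambda/(c*mu) = 19/(8*15) = 0.1583

0.1583


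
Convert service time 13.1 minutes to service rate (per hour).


mu = 60 / avg_service_time = 60 / 13.1 = 4.58 per hour

4.58 per hour


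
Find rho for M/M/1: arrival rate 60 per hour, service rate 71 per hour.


rho = lambda/mu = 60/71 = 0.8451

0.8451


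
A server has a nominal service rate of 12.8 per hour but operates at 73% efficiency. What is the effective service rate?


Effective rate = mu * efficiency = 12.8 * 0.73 = 9.34 per hour

9.34 per hour


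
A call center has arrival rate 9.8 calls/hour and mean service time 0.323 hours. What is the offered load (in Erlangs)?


Offered load a = lambda * E[S] = 9.8 * 0.323 = 3.17 Erlangs

3.17 Erlangs


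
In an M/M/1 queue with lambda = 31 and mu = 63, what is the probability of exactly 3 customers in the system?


rho = 31/63; P(n) = (1-rho)*rho^n = (1-31/63)*(31/63)^3 = 0.0605

0.0605


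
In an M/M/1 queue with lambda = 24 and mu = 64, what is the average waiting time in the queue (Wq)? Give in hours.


rho = 24/64; Wq = rho/(mu - lambda) = 0.0094 hours

0.0094 hours


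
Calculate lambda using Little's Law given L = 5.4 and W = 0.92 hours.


lambda = L / W = 5.4 / 0.92 = 5.87 per hour

5.87 per hour


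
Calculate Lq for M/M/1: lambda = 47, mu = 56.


rho = 47/56; Lq = rho^2/(1-rho) = 4.38

4.38


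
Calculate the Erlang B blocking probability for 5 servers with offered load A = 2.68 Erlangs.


B(N,A) = (A^N/N!) / sum(A^k/k!, k=0..N) with N=5, A=2.68 = 0.0836

0.0836


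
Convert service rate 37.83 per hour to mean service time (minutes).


Mean service time = 60/mu = 60/37.83 = 1.59 minutes

1.59 minutes


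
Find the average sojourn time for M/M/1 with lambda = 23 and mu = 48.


W = 1/(mu - lambda) = 1/(48 - 23) = 0.04 hours

0.04 hours


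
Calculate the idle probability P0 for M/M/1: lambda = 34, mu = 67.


P0 = 1 - rho = 1 - 34/67 = 0.4925

0.4925


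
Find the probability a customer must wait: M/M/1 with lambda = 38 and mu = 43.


P(wait) = rho = lambda/mu = 38/43 = 0.8837

0.8837


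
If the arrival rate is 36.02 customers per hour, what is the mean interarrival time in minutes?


Mean interarrival time = 60/lambda = 60/36.02 = 1.67 minutes

1.67 minutes


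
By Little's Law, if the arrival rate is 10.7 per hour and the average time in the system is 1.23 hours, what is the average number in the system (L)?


L = lambda * W = 10.7 * 1.23 = 13.16

13.16


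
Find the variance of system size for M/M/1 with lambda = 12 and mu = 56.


rho = 12/56; Var(N) = rho/(1-rho)^2 = 0.35

0.35


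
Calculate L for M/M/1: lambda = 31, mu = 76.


rho = 31/76; L = rho/(1-rho) = 0.69

0.69


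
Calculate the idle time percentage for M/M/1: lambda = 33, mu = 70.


Idle fraction = (1 - rho) * 100 = (1 - 33/70) * 100 = 52.9%

52.9%


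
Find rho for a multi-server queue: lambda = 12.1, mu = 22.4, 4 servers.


rho = lambda / (c * mu) = 12.1 / (4 * 22.4) = 0.135

0.135


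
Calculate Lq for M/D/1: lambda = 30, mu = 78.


M/D/1: Lq = rho^2 / (2*(1-rho)) where rho = 30/78; Lq = 0.12

0.12


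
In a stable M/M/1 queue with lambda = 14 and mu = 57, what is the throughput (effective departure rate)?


For a stable queue (lambda < mu), throughput = lambda = 14 per hour

14 per hour


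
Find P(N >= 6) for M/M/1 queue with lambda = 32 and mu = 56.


P(N >= 6) = rho^6 = (32/56)^6 = 0.0348

0.0348


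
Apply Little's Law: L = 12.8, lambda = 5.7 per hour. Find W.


W = L / lambda = 12.8 / 5.7 = 2.2456 hours

2.2456 hours


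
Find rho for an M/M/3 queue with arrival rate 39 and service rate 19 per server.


rho = lambda/(c*mu) = 39/(3*19) = 0.6842

0.6842


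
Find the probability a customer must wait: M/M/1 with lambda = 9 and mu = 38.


P(wait) = rho = lambda/mu = 9/38 = 0.2368

0.2368


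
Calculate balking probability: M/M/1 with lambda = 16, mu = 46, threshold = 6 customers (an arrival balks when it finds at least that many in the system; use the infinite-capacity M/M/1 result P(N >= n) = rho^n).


P(N >= 6) = rho^6 = (16/46)^6 = 0.0018

0.0018


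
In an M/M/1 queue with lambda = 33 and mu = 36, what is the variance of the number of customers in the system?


rho = 33/36; Var(N) = rho/(1-rho)^2 = 132.0

132.0


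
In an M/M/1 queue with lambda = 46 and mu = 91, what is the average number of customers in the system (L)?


rho = 46/91; L = rho/(1-rho) = 1.02

1.02


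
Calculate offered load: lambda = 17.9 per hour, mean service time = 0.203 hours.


Offered load a = lambda * E[S] = 17.9 * 0.203 = 3.63 Erlangs

3.63 Erlangs


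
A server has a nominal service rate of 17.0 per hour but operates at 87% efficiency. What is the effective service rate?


Effective rate = mu * efficiency = 17.0 * 0.87 = 14.79 per hour

14.79 per hour


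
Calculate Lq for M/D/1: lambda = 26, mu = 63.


M/D/1: Lq = rho^2 / (2*(1-rho)) where rho = 26/63; Lq = 0.15

0.15


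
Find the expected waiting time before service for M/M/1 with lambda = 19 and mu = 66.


rho = 19/66; Wq = rho/(mu - lambda) = 0.0061 hours

0.0061 hours


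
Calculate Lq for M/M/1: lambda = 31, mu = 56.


rho = 31/56; Lq = rho^2/(1-rho) = 0.69

0.69


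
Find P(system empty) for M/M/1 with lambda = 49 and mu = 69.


P0 = 1 - rho = 1 - 49/69 = 0.2899

0.2899


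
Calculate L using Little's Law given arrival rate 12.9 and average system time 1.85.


L = lambda * W = 12.9 * 1.85 = 23.87

23.87


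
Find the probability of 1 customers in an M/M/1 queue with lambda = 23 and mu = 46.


rho = 23/46; P(n) = (1-rho)*rho^n = (1-23/46)*(23/46)^1 = 0.25

0.25


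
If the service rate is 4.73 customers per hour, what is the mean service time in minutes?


Mean service time = 60/mu = 60/4.73 = 12.68 minutes

12.68 minutes


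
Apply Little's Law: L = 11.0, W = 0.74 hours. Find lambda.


lambda = L / W = 11.0 / 0.74 = 14.86 per hour

14.86 per hour


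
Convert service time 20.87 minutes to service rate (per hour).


mu = 60 / avg_service_time = 60 / 20.87 = 2.87 per hour

2.87 per hour


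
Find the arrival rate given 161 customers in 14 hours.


lambda = total arrivals / time = 161 / 14 = 11.5 per hour

11.5 per hour


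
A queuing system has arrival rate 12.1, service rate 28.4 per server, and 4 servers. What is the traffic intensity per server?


rho = lambda / (c * mu) = 12.1 / (4 * 28.4) = 0.1065

0.1065


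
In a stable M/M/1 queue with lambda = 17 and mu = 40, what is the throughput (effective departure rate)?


For a stable queue (lambda < mu), throughput = lambda = 17 per hour

17 per hour


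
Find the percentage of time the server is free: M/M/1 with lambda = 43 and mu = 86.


Idle fraction = (1 - rho) * 100 = (1 - 43/86) * 100 = 50.0%

50.0%


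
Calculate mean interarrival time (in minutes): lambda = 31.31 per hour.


Mean interarrival time = 60/lambda = 60/31.31 = 1.92 minutes

1.92 minutes


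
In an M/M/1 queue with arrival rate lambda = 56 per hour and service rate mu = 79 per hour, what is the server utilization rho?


rho = lambda/mu = 56/79 = 0.7089

0.7089


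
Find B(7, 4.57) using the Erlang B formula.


B(N,A) = (A^N/N!) / sum(A^k/k!, k=0..N) with N=7, A=4.57 = 0.0943

0.0943


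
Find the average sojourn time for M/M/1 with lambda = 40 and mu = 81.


W = 1/(mu - lambda) = 1/(81 - 40) = 0.0244 hours

0.0244 hours


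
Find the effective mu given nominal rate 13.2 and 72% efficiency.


Effective rate = mu * efficiency = 13.2 * 0.72 = 9.5 per hour

9.5 per hour


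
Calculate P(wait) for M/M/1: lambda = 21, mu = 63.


P(wait) = rho = lambda/mu = 21/63 = 0.3333

0.3333


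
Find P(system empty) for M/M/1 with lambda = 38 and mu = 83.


P0 = 1 - rho = 1 - 38/83 = 0.5422

0.5422


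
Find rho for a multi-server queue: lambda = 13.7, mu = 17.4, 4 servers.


rho = lambda / (c * mu) = 13.7 / (4 * 17.4) = 0.1968

0.1968


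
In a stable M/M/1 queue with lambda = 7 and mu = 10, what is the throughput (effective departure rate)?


For a stable queue (lambda < mu), throughput = lambda = 7 per hour

7 per hour


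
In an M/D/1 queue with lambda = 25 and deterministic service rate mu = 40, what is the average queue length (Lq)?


M/D/1: Lq = rho^2 / (2*(1-rho)) where rho = 25/40; Lq = 0.52

0.52


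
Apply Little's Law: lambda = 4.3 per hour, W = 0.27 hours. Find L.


L = lambda * W = 4.3 * 0.27 = 1.16

1.16


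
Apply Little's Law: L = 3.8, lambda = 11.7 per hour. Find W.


W = L / lambda = 3.8 / 11.7 = 0.3248 hours

0.3248 hours


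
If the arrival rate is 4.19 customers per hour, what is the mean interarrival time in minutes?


Mean interarrival time = 60/lambda = 60/4.19 = 14.32 minutes

14.32 minutes


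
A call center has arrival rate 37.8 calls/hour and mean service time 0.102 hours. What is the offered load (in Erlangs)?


Offered load a = lambda * E[S] = 37.8 * 0.102 = 3.86 Erlangs

3.86 Erlangs


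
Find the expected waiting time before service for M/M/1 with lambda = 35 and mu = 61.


rho = 35/61; Wq = rho/(mu - lambda) = 0.0221 hours

0.0221 hours


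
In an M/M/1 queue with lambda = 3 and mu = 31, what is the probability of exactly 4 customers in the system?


rho = 3/31; P(n) = (1-rho)*rho^n = (1-3/31)*(3/31)^4 = 0.0001

0.0001


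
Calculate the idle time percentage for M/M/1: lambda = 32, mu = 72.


Idle fraction = (1 - rho) * 100 = (1 - 32/72) * 100 = 55.6%

55.6%


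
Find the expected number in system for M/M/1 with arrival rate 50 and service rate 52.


rho = 50/52; L = rho/(1-rho) = 25.0

25.0


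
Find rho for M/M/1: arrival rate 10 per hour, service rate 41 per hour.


rho = lambda/mu = 10/41 = 0.2439

0.2439


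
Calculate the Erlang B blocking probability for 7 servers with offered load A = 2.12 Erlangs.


B(N,A) = (A^N/N!) / sum(A^k/k!, k=0..N) with N=7, A=2.12 = 0.0046

0.0046


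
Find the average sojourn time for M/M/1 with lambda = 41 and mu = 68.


W = 1/(mu - lambda) = 1/(68 - 41) = 0.037 hours

0.037 hours


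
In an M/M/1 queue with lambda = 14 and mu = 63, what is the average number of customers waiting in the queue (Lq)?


rho = 14/63; Lq = rho^2/(1-rho) = 0.06

0.06


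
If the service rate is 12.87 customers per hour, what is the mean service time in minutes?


Mean service time = 60/mu = 60/12.87 = 4.66 minutes

4.66 minutes


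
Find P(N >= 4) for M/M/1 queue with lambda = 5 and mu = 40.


P(N >= 4) = rho^4 = (5/40)^4 = 0.0002

0.0002


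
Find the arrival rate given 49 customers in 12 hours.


lambda = total arrivals / time = 49 / 12 = 4.08 per hour

4.08 per hour


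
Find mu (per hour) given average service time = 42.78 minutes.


mu = 60 / avg_service_time = 60 / 42.78 = 1.4 per hour

1.4 per hour


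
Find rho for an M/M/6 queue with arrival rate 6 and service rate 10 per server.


rho = lambda/(c*mu) = 6/(6*10) = 0.1

0.1


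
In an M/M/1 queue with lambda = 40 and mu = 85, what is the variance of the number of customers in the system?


rho = 40/85; Var(N) = rho/(1-rho)^2 = 1.68

1.68


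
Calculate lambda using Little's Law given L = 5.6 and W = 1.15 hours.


lambda = L / W = 5.6 / 1.15 = 4.87 per hour

4.87 per hour


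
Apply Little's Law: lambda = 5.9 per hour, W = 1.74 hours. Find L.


L = lambda * W = 5.9 * 1.74 = 10.27

10.27


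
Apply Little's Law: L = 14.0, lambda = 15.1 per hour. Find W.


W = L / lambda = 14.0 / 15.1 = 0.9272 hours

0.9272 hours


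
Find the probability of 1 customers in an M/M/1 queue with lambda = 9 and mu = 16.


rho = 9/16; P(n) = (1-rho)*rho^n = (1-9/16)*(9/16)^1 = 0.2461

0.2461


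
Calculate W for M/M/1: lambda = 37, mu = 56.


W = 1/(mu - lambda) = 1/(56 - 37) = 0.0526 hours

0.0526 hours


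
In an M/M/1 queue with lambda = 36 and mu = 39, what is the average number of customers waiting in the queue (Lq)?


rho = 36/39; Lq = rho^2/(1-rho) = 11.08

11.08


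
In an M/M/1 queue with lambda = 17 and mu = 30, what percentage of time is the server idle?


Idle fraction = (1 - rho) * 100 = (1 - 17/30) * 100 = 43.3%

43.3%


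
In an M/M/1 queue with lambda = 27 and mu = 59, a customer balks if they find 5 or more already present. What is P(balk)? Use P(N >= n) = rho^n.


P(N >= 5) = rho^5 = (27/59)^5 = 0.0201

0.0201


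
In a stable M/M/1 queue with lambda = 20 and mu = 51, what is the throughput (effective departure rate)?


For a stable queue (lambda < mu), throughput = lambda = 20 per hour

20 per hour


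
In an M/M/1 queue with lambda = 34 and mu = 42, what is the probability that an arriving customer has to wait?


P(wait) = rho = lambda/mu = 34/42 = 0.8095

0.8095


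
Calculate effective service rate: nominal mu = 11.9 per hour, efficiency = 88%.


Effective rate = mu * efficiency = 11.9 * 0.88 = 10.47 per hour

10.47 per hour


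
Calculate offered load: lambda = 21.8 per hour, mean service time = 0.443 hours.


Offered load a = lambda * E[S] = 21.8 * 0.443 = 9.66 Erlangs

9.66 Erlangs


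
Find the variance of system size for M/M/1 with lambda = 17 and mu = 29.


rho = 17/29; Var(N) = rho/(1-rho)^2 = 3.42

3.42


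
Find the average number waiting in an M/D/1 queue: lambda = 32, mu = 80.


M/D/1: Lq = rho^2 / (2*(1-rho)) where rho = 32/80; Lq = 0.13

0.13


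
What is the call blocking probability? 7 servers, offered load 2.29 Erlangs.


B(N,A) = (A^N/N!) / sum(A^k/k!, k=0..N) with N=7, A=2.29 = 0.0067

0.0067


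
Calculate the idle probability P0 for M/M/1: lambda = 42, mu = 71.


P0 = 1 - rho = 1 - 42/71 = 0.4085

0.4085


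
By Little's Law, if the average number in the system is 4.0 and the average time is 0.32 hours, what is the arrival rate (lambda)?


lambda = L / W = 4.0 / 0.32 = 12.5 per hour

12.5 per hour


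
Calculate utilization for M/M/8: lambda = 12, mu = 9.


rho = lambda/(c*mu) = 12/(8*9) = 0.1667

0.1667


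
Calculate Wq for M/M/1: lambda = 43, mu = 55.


rho = 43/55; Wq = rho/(mu - lambda) = 0.0652 hours

0.0652 hours


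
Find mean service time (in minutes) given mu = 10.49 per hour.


Mean service time = 60/mu = 60/10.49 = 5.72 minutes

5.72 minutes


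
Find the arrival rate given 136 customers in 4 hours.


lambda = total arrivals / time = 136 / 4 = 34.0 per hour

34.0 per hour


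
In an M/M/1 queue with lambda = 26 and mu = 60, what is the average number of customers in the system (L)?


rho = 26/60; L = rho/(1-rho) = 0.76

0.76


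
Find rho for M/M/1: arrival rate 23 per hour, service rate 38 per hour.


rho = lambda/mu = 23/38 = 0.6053

0.6053


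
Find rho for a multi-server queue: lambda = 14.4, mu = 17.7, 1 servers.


rho = lambda / (c * mu) = 14.4 / (1 * 17.7) = 0.8136

0.8136


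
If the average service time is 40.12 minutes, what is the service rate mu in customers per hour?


mu = 60 / avg_service_time = 60 / 40.12 = 1.5 per hour

1.5 per hour


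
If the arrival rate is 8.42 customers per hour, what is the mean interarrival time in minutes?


Mean interarrival time = 60/lambda = 60/8.42 = 7.13 minutes

7.13 minutes


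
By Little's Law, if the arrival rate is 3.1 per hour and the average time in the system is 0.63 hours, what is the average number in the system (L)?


L = lambda * W = 3.1 * 0.63 = 1.95

1.95


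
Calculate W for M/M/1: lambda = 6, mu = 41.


W = 1/(mu - lambda) = 1/(41 - 6) = 0.0286 hours

0.0286 hours


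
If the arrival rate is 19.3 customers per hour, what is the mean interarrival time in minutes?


Mean interarrival time = 60/lambda = 60/19.3 = 3.11 minutes

3.11 minutes


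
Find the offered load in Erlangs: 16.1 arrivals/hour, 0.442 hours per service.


Offered load a = lambda * E[S] = 16.1 * 0.442 = 7.12 Erlangs

7.12 Erlangs


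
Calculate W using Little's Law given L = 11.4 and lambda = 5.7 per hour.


W = L / lambda = 11.4 / 5.7 = 2.0 hours

2.0 hours


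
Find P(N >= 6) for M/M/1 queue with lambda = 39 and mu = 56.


P(N >= 6) = rho^6 = (39/56)^6 = 0.1141

0.1141


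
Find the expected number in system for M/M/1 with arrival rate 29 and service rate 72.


rho = 29/72; L = rho/(1-rho) = 0.67

0.67


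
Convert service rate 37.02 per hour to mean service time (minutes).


Mean service time = 60/mu = 60/37.02 = 1.62 minutes

1.62 minutes


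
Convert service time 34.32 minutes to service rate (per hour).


mu = 60 / avg_service_time = 60 / 34.32 = 1.75 per hour

1.75 per hour


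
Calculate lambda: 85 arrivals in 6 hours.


lambda = total arrivals / time = 85 / 6 = 14.17 per hour

14.17 per hour


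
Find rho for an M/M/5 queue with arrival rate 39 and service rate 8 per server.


rho = lambda/(c*mu) = 39/(5*8) = 0.975

0.975


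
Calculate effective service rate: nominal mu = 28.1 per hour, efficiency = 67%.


Effective rate = mu * efficiency = 28.1 * 0.67 = 18.83 per hour

18.83 per hour


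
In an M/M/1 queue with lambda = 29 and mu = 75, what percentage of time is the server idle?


Idle fraction = (1 - rho) * 100 = (1 - 29/75) * 100 = 61.3%

61.3%


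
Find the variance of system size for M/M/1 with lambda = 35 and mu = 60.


rho = 35/60; Var(N) = rho/(1-rho)^2 = 3.36

3.36


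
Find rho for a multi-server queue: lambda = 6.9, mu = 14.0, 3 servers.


rho = lambda / (c * mu) = 6.9 / (3 * 14.0) = 0.1643

0.1643


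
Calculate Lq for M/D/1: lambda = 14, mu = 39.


M/D/1: Lq = rho^2 / (2*(1-rho)) where rho = 14/39; Lq = 0.1

0.1


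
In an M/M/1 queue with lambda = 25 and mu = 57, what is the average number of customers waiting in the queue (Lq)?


rho = 25/57; Lq = rho^2/(1-rho) = 0.34

0.34


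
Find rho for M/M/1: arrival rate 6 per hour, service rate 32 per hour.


rho = lambda/mu = 6/32 = 0.1875

0.1875


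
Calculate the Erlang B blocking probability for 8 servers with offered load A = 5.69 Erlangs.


B(N,A) = (A^N/N!) / sum(A^k/k!, k=0..N) with N=8, A=5.69 = 0.1049

0.1049


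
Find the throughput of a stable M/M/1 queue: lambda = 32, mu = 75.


For a stable queue (lambda < mu), throughput = lambda = 32 per hour

32 per hour


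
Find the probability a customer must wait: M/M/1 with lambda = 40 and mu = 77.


P(wait) = rho = lambda/mu = 40/77 = 0.5195

0.5195


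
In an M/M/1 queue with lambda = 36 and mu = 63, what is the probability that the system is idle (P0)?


P0 = 1 - rho = 1 - 36/63 = 0.4286

0.4286


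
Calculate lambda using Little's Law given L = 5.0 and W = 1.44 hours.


lambda = L / W = 5.0 / 1.44 = 3.47 per hour

3.47 per hour


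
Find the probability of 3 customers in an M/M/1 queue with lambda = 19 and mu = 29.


rho = 19/29; P(n) = (1-rho)*rho^n = (1-19/29)*(19/29)^3 = 0.097

0.097


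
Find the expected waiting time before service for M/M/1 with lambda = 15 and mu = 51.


rho = 15/51; Wq = rho/(mu - lambda) = 0.0082 hours

0.0082 hours


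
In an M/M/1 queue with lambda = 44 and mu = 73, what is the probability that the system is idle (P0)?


P0 = 1 - rho = 1 - 44/73 = 0.3973

0.3973


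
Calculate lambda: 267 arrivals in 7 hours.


lambda = total arrivals / time = 267 / 7 = 38.14 per hour

38.14 per hour


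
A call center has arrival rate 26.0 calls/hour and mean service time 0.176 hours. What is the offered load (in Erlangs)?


Offered load a = lambda * E[S] = 26.0 * 0.176 = 4.58 Erlangs

4.58 Erlangs


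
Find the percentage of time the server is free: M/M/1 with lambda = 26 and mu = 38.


Idle fraction = (1 - rho) * 100 = (1 - 26/38) * 100 = 31.6%

31.6%


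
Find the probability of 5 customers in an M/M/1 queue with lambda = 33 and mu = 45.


rho = 33/45; P(n) = (1-rho)*rho^n = (1-33/45)*(33/45)^5 = 0.0566

0.0566


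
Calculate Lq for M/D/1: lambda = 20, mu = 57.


M/D/1: Lq = rho^2 / (2*(1-rho)) where rho = 20/57; Lq = 0.09

0.09


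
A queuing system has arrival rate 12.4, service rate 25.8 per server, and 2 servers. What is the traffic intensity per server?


rho = lambda / (c * mu) = 12.4 / (2 * 25.8) = 0.2403

0.2403


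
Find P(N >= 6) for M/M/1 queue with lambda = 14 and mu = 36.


P(N >= 6) = rho^6 = (14/36)^6 = 0.0035

0.0035


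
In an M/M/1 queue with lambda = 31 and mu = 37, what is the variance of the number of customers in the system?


rho = 31/37; Var(N) = rho/(1-rho)^2 = 31.86

31.86


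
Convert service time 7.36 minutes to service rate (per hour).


mu = 60 / avg_service_time = 60 / 7.36 = 8.15 per hour

8.15 per hour


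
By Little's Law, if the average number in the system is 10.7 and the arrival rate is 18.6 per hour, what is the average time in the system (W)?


W = L / lambda = 10.7 / 18.6 = 0.5753 hours

0.5753 hours


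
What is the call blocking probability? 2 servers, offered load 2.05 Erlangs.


B(N,A) = (A^N/N!) / sum(A^k/k!, k=0..N) with N=2, A=2.05 = 0.4079

0.4079


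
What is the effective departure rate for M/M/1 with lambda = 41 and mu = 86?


For a stable queue (lambda < mu), throughput = lambda = 41 per hour

41 per hour


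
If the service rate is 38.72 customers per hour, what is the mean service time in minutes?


Mean service time = 60/mu = 60/38.72 = 1.55 minutes

1.55 minutes


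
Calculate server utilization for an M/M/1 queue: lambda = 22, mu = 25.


rho = lambda/mu = 22/25 = 0.88

0.88


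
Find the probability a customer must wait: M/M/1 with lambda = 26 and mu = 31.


P(wait) = rho = lambda/mu = 26/31 = 0.8387

0.8387


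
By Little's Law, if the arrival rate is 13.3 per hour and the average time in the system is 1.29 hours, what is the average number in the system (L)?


L = lambda * W = 13.3 * 1.29 = 17.16

17.16


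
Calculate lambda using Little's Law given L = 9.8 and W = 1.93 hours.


lambda = L / W = 9.8 / 1.93 = 5.08 per hour

5.08 per hour


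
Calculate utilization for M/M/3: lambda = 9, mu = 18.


rho = lambda/(c*mu) = 9/(3*18) = 0.1667

0.1667


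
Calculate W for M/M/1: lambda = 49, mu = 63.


W = 1/(mu - lambda) = 1/(63 - 49) = 0.0714 hours

0.0714 hours


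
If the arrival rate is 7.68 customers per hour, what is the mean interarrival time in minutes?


Mean interarrival time = 60/lambda = 60/7.68 = 7.81 minutes

7.81 minutes


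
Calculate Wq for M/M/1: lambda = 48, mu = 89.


rho = 48/89; Wq = rho/(mu - lambda) = 0.0132 hours

0.0132 hours


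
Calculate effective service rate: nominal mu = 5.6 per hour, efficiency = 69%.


Effective rate = mu * efficiency = 5.6 * 0.69 = 3.86 per hour

3.86 per hour


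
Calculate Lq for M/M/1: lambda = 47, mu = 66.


rho = 47/66; Lq = rho^2/(1-rho) = 1.76

1.76


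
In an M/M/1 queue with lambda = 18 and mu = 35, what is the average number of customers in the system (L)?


rho = 18/35; L = rho/(1-rho) = 1.06

1.06


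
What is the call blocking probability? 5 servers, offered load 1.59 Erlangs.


B(N,A) = (A^N/N!) / sum(A^k/k!, k=0..N) with N=5, A=1.59 = 0.0174

0.0174


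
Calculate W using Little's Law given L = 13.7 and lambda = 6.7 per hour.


W = L / lambda = 13.7 / 6.7 = 2.0448 hours

2.0448 hours


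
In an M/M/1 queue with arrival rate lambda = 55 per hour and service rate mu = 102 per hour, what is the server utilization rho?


rho = lambda/mu = 55/102 = 0.5392

0.5392


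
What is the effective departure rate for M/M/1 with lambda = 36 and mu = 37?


For a stable queue (lambda < mu), throughput = lambda = 36 per hour

36 per hour


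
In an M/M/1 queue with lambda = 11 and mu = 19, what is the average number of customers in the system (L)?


rho = 11/19; L = rho/(1-rho) = 1.38

1.38


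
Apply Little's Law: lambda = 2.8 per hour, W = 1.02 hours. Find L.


L = lambda * W = 2.8 * 1.02 = 2.86

2.86


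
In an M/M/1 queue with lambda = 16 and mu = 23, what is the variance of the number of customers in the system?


rho = 16/23; Var(N) = rho/(1-rho)^2 = 7.51

7.51
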